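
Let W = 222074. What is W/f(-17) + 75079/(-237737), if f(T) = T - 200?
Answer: -52811498681/51588929 ≈ -1023.7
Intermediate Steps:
f(T) = -200 + T
W/f(-17) + 75079/(-237737) = 222074/(-200 - 17) + 75079/(-237737) = 222074/(-217) + 75079*(-1/237737) = 222074*(-1/217) - 75079/237737 = -222074/217 - 75079/237737 = -52811498681/51588929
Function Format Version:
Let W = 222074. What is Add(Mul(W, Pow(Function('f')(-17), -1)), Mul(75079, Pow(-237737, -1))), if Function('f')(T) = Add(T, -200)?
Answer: Rational(-52811498681, 51588929) ≈ -1023.7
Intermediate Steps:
Function('f')(T) = Add(-200, T)
Add(Mul(W, Pow(Function('f')(-17), -1)), Mul(75079, Pow(-237737, -1))) = Add(Mul(222074, Pow(Add(-200, -17), -1)), Mul(75079, Pow(-237737, -1))) = Add(Mul(222074, Pow(-217, -1)), Mul(75079, Rational(-1, 237737))) = Add(Mul(222074, Rational(-1, 217)), Rational(-75079, 237737)) = Add(Rational(-222074, 217), Rational(-75079, 237737)) = Rational(-52811498681, 51588929)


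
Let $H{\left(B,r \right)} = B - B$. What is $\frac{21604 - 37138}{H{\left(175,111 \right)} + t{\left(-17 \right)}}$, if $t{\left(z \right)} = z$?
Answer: $\frac{15534}{17} \approx 913.76$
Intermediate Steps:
$H{\left(B,r \right)} = 0$
$\frac{21604 - 37138}{H{\left(175,111 \right)} + t{\left(-17 \right)}} = \frac{21604 - 37138}{0 - 17} = - \frac{15534}{-17} = \left(-15534\right) \left(- \frac{1}{17}\right) = \frac{15534}{17}$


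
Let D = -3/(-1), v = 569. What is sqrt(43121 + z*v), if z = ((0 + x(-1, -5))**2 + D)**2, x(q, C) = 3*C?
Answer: sqrt(29622017) ≈ 5442.6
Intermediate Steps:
D = 3 (D = -3*(-1) = 3)
z = 51984 (z = ((0 + 3*(-5))**2 + 3)**2 = ((0 - 15)**2 + 3)**2 = ((-15)**2 + 3)**2 = (225 + 3)**2 = 228**2 = 51984)
sqrt(43121 + z*v) = sqrt(43121 + 51984*569) = sqrt(43121 + 29578896) = sqrt(29622017)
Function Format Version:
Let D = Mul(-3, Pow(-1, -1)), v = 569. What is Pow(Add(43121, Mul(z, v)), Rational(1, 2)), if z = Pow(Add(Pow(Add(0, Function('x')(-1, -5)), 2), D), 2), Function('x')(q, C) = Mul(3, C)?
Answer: Pow(29622017, Rational(1, 2)) ≈ 5442.6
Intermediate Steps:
D = 3 (D = Mul(-3, -1) = 3)
z = 51984 (z = Pow(Add(Pow(Add(0, Mul(3, -5)), 2), 3), 2) = Pow(Add(Pow(Add(0, -15), 2), 3), 2) = Pow(Add(Pow(-15, 2), 3), 2) = Pow(Add(225, 3), 2) = Pow(228, 2) = 51984)
Pow(Add(43121, Mul(z, v)), Rational(1, 2)) = Pow(Add(43121, Mul(51984, 569)), Rational(1, 2)) = Pow(Add(43121, 29578896), Rational(1, 2)) = Pow(29622017, Rational(1, 2))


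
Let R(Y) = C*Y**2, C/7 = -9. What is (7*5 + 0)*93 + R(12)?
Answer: -5817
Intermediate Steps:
C = -63 (C = 7*(-9) = -63)
R(Y) = -63*Y**2
(7*5 + 0)*93 + R(12) = (7*5 + 0)*93 - 63*12**2 = (35 + 0)*93 - 63*144 = 35*93 - 9072 = 3255 - 9072 = -5817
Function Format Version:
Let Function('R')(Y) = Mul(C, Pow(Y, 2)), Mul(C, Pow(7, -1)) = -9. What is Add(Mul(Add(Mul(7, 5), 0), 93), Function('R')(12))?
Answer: -5817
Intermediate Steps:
C = -63 (C = Mul(7, -9) = -63)
Function('R')(Y) = Mul(-63, Pow(Y, 2))
Add(Mul(Add(Mul(7, 5), 0), 93), Function('R')(12)) = Add(Mul(Add(Mul(7, 5), 0), 93), Mul(-63, Pow(12, 2))) = Add(Mul(Add(35, 0), 93), Mul(-63, 144)) = Add(Mul(35, 93), -9072) = Add(3255, -9072) = -5817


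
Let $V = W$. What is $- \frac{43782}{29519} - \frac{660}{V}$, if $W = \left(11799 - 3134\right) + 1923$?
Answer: $- \frac{120761589}{78136793} \approx -1.5455$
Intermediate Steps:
$W = 10588$ ($W = 8665 + 1923 = 10588$)
$V = 10588$
$- \frac{43782}{29519} - \frac{660}{V} = - \frac{43782}{29519} - \frac{660}{10588} = \left(-43782\right) \frac{1}{29519} - \frac{165}{2647} = - \frac{43782}{29519} - \frac{165}{2647} = - \frac{120761589}{78136793}$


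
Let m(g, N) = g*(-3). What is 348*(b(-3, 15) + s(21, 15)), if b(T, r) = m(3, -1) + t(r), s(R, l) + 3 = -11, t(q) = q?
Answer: -2784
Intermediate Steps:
m(g, N) = -3*g
s(R, l) = -14 (s(R, l) = -3 - 11 = -14)
b(T, r) = -9 + r (b(T, r) = -3*3 + r = -9 + r)
348*(b(-3, 15) + s(21, 15)) = 348*((-9 + 15) - 14) = 348*(6 - 14) = 348*(-8) = -2784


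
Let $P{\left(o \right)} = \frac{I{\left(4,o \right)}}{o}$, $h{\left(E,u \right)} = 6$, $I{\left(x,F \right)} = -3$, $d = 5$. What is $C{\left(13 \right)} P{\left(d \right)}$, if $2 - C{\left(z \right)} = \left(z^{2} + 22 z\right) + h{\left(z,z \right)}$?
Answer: $\frac{1377}{5} \approx 275.4$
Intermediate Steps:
$P{\left(o \right)} = - \frac{3}{o}$
$C{\left(z \right)} = -4 - z^{2} - 22 z$ ($C{\left(z \right)} = 2 - \left(\left(z^{2} + 22 z\right) + 6\right) = 2 - \left(6 + z^{2} + 22 z\right) = -4 - z^{2} - 22 z$)
$C{\left(13 \right)} P{\left(d \right)} = \left(-4 - 13^{2} - 286\right) \left(- \frac{3}{5}\right) = \left(-4 - 169 - 286\right) \left(\left(-3\right) \frac{1}{5}\right) = \left(-4 - 169 - 286\right) \left(- \frac{3}{5}\right) = \left(-459\right) \left(- \frac{3}{5}\right) = \frac{1377}{5}$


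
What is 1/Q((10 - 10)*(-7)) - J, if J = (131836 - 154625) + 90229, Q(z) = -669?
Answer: -45117361/669 ≈ -67440.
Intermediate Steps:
J = 67440 (J = -22789 + 90229 = 67440)
1/Q((10 - 10)*(-7)) - J = 1/(-669) - 1*67440 = -1/669 - 67440 = -45117361/669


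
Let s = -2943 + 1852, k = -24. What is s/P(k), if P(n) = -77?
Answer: 1091/77 ≈ 14.169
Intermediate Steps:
s = -1091
s/P(k) = -1091/(-77) = -1091*(-1/77) = 1091/77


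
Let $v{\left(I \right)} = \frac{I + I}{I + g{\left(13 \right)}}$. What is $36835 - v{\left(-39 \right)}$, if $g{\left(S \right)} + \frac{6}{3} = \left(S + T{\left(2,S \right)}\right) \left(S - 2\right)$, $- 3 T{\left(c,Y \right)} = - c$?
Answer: $\frac{6041057}{164} \approx 36836.0$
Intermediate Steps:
$T{\left(c,Y \right)} = \frac{c}{3}$ ($T{\left(c,Y \right)} = - \frac{\left(-1\right) c}{3} = \frac{c}{3}$)
$g{\left(S \right)} = -2 + \left(-2 + S\right) \left(\frac{2}{3} + S\right)$ ($g{\left(S \right)} = -2 + \left(S + \frac{1}{3} \cdot 2\right) \left(S - 2\right) = -2 + \left(S + \frac{2}{3}\right) \left(-2 + S\right) = -2 + \left(\frac{2}{3} + S\right) \left(-2 + S\right) = -2 + \left(-2 + S\right) \left(\frac{2}{3} + S\right)$)
$v{\left(I \right)} = \frac{2 I}{\frac{445}{3} + I}$ ($v{\left(I \right)} = \frac{I + I}{I - \left(\frac{62}{3} - 169\right)} = \frac{2 I}{I - - \frac{445}{3}} = \frac{2 I}{I + \frac{445}{3}} = \frac{2 I}{\frac{445}{3} + I}$)
$36835 - v{\left(-39 \right)} = 36835 - 6 \left(-39\right) \frac{1}{445 + 3 \left(-39\right)} = 36835 - 6 \left(-39\right) \frac{1}{445 - 117} = 36835 - 6 \left(-39\right) \frac{1}{328} = 36835 - - \frac{117}{164} = 36835 + \frac{117}{164} = \frac{6041057}{164}$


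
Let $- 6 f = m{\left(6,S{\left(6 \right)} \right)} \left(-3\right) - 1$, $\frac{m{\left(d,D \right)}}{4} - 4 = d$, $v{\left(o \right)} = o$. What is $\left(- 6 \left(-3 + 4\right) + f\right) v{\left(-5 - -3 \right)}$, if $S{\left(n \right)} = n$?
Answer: $- \frac{85}{3} \approx -28.333$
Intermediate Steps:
$m{\left(d,D \right)} = 16 + 4 d$
$f = \frac{121}{6}$ ($f = - \frac{\left(16 + 4 \cdot 6\right) \left(-3\right) - 1}{6} = - \frac{\left(16 + 24\right) \left(-3\right) - 1}{6} = - \frac{40 \left(-3\right) - 1}{6} = - \frac{-120 - 1}{6} = \left(- \frac{1}{6}\right) \left(-121\right) = \frac{121}{6} \approx 20.167$)
$\left(- 6 \left(-3 + 4\right) + f\right) v{\left(-5 - -3 \right)} = \left(- 6 \left(-3 + 4\right) + \frac{121}{6}\right) \left(-5 - -3\right) = \left(\left(-6\right) 1 + \frac{121}{6}\right) \left(-5 + 3\right) = \left(-6 + \frac{121}{6}\right) \left(-2\right) = \frac{85}{6} \left(-2\right) = - \frac{85}{3}$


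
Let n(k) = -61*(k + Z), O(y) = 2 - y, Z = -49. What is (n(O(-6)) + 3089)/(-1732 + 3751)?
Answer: 5590/2019 ≈ 2.7687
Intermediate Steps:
n(k) = 2989 - 61*k (n(k) = -61*(k - 49) = -61*(-49 + k) = 2989 - 61*k)
(n(O(-6)) + 3089)/(-1732 + 3751) = ((2989 - 61*(2 - 1*(-6))) + 3089)/(-1732 + 3751) = ((2989 - 61*(2 + 6)) + 3089)/2019 = ((2989 - 61*8) + 3089)*(1/2019) = ((2989 - 488) + 3089)*(1/2019) = (2501 + 3089)*(1/2019) = 5590*(1/2019) = 5590/2019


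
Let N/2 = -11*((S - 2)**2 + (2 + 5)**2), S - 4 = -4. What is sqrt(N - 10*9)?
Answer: 2*I*sqrt(314) ≈ 35.44*I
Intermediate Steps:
S = 0 (S = 4 - 4 = 0)
N = -1166 (N = 2*(-11*((0 - 2)**2 + (2 + 5)**2)) = 2*(-11*((-2)**2 + 7**2)) = 2*(-11*(4 + 49)) = 2*(-11*53) = 2*(-583) = -1166)
sqrt(N - 10*9) = sqrt(-1166 - 10*9) = sqrt(-1166 - 90) = sqrt(-1256) = 2*I*sqrt(314)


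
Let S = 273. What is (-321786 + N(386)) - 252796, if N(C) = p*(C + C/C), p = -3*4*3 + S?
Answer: -482863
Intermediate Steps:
p = 237 (p = -3*4*3 + 273 = -12*3 + 273 = -36 + 273 = 237)
N(C) = 237 + 237*C (N(C) = 237*(C + C/C) = 237*(C + 1) = 237*(1 + C) = 237 + 237*C)
(-321786 + N(386)) - 252796 = (-321786 + (237 + 237*386)) - 252796 = (-321786 + (237 + 91482)) - 252796 = (-321786 + 91719) - 252796 = -230067 - 252796 = -482863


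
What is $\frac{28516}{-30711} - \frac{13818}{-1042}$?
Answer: $\frac{197325463}{16000431} \approx 12.333$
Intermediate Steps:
$\frac{28516}{-30711} - \frac{13818}{-1042} = 28516 \left(- \frac{1}{30711}\right) - - \frac{6909}{521} = - \frac{28516}{30711} + \frac{6909}{521} = \frac{197325463}{16000431}$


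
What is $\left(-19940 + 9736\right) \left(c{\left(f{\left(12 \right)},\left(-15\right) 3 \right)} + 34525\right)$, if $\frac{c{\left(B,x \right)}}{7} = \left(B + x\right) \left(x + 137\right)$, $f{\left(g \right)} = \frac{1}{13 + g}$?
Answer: $- \frac{1421100876}{25} \approx -5.6844 \cdot 10^{7}$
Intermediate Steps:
$c{\left(B,x \right)} = 7 \left(137 + x\right) \left(B + x\right)$ ($c{\left(B,x \right)} = 7 \left(B + x\right) \left(x + 137\right) = 7 \left(B + x\right) \left(137 + x\right) = 7 \left(137 + x\right) \left(B + x\right)$)
$\left(-19940 + 9736\right) \left(c{\left(f{\left(12 \right)},\left(-15\right) 3 \right)} + 34525\right) = \left(-19940 + 9736\right) \left(\left(7 \left(\left(-15\right) 3\right)^{2} + \frac{959}{13 + 12} + 959 \left(\left(-15\right) 3\right) + \frac{7 \left(\left(-15\right) 3\right)}{13 + 12}\right) + 34525\right) = - 10204 \left(\left(7 \left(-45\right)^{2} + \frac{959}{25} + 959 \left(-45\right) + 7 \cdot \frac{1}{25} \left(-45\right)\right) + 34525\right) = - 10204 \left(\left(7 \cdot 2025 + 959 \cdot \frac{1}{25} - 43155 + 7 \cdot \frac{1}{25} \left(-45\right)\right) + 34525\right) = - 10204 \left(\left(14175 + \frac{959}{25} - 43155 - \frac{63}{5}\right) + 34525\right) = - 10204 \left(- \frac{723856}{25} + 34525\right) = \left(-10204\right) \frac{139269}{25} = - \frac{1421100876}{25}$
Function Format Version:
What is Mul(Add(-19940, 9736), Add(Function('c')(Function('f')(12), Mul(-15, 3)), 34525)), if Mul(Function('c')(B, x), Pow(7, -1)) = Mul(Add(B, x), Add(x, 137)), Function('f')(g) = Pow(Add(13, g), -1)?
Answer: Rational(-1421100876, 25) ≈ -5.6844e+7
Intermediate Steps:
Function('c')(B, x) = Mul(7, Add(137, x), Add(B, x)) (Function('c')(B, x) = Mul(7, Mul(Add(B, x), Add(x, 137))) = Mul(7, Mul(Add(B, x), Add(137, x))) = Mul(7, Mul(Add(137, x), Add(B, x))) = Mul(7, Add(137, x), Add(B, x)))
Mul(Add(-19940, 9736), Add(Function('c')(Function('f')(12), Mul(-15, 3)), 34525)) = Mul(Add(-19940, 9736), Add(Add(Mul(7, Pow(Mul(-15, 3), 2)), Mul(959, Pow(Add(13, 12), -1)), Mul(959, Mul(-15, 3)), Mul(7, Pow(Add(13, 12), -1), Mul(-15, 3))), 34525)) = Mul(-10204, Add(Add(Mul(7, Pow(-45, 2)), Mul(959, Pow(25, -1)), Mul(959, -45), Mul(7, Pow(25, -1), -45)), 34525)) = Mul(-10204, Add(Add(Mul(7, 2025), Mul(959, Rational(1, 25)), -43155, Mul(7, Rational(1, 25), -45)), 34525)) = Mul(-10204, Add(Add(14175, Rational(959, 25), -43155, Rational(-63, 5)), 34525)) = Mul(-10204, Add(Rational(-723856, 25), 34525)) = Mul(-10204, Rational(139269, 25)) = Rational(-1421100876, 25)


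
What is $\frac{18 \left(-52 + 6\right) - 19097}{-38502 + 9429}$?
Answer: $\frac{19925}{29073} \approx 0.68534$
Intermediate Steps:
$\frac{18 \left(-52 + 6\right) - 19097}{-38502 + 9429} = \frac{18 \left(-46\right) - 19097}{-29073} = \left(-828 - 19097\right) \left(- \frac{1}{29073}\right) = \left(-19925\right) \left(- \frac{1}{29073}\right) = \frac{19925}{29073}$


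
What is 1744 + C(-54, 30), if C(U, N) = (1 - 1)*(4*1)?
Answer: 1744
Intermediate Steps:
C(U, N) = 0 (C(U, N) = 0*4 = 0)
1744 + C(-54, 30) = 1744 + 0 = 1744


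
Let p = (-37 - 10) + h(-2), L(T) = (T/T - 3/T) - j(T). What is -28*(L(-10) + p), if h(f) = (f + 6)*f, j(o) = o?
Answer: 6118/5 ≈ 1223.6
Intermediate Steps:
L(T) = 1 - T - 3/T (L(T) = (T/T - 3/T) - T = (1 - 3/T) - T = 1 - T - 3/T)
h(f) = f*(6 + f) (h(f) = (6 + f)*f = f*(6 + f))
p = -55 (p = (-37 - 10) - 2*(6 - 2) = -47 - 2*4 = -47 - 8 = -55)
-28*(L(-10) + p) = -28*((1 - 1*(-10) - 3/(-10)) - 55) = -28*((1 + 10 - 3*(-⅒)) - 55) = -28*((1 + 10 + 3/10) - 55) = -28*(113/10 - 55) = -28*(-437/10) = 6118/5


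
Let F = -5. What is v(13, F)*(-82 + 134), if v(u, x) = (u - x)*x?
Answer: -4680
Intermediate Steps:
v(u, x) = x*(u - x)
v(13, F)*(-82 + 134) = (-5*(13 - 1*(-5)))*(-82 + 134) = -5*(13 + 5)*52 = -5*18*52 = -90*52 = -4680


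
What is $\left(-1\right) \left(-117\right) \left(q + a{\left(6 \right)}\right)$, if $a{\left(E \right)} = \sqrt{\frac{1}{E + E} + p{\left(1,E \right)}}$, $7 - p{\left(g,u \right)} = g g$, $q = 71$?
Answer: $8307 + \frac{39 \sqrt{219}}{2} \approx 8595.6$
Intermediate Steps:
$p{\left(g,u \right)} = 7 - g^{2}$ ($p{\left(g,u \right)} = 7 - g g = 7 - g^{2}$)
$a{\left(E \right)} = \sqrt{6 + \frac{1}{2 E}}$ ($a{\left(E \right)} = \sqrt{\frac{1}{E + E} + \left(7 - 1^{2}\right)} = \sqrt{\frac{1}{2 E} + \left(7 - 1\right)} = \sqrt{\frac{1}{2 E} + 6} = \sqrt{6 + \frac{1}{2 E}}$)
$\left(-1\right) \left(-117\right) \left(q + a{\left(6 \right)}\right) = \left(-1\right) \left(-117\right) \left(71 + \frac{\sqrt{24 + \frac{2}{6}}}{2}\right) = 117 \left(71 + \frac{\sqrt{24 + 2 \cdot \frac{1}{6}}}{2}\right) = 117 \left(71 + \frac{\sqrt{24 + \frac{1}{3}}}{2}\right) = 117 \left(71 + \frac{\sqrt{\frac{73}{3}}}{2}\right) = 117 \left(71 + \frac{\frac{1}{3} \sqrt{219}}{2}\right) = 117 \left(71 + \frac{\sqrt{219}}{6}\right) = 8307 + \frac{39 \sqrt{219}}{2}$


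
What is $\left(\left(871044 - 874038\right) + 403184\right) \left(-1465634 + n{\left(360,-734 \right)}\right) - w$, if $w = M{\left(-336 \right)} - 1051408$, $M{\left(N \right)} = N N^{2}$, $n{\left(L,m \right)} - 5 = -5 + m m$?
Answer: $-370888322356$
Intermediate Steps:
$n{\left(L,m \right)} = m^{2}$ ($n{\left(L,m \right)} = 5 + \left(-5 + m m\right) = 5 + \left(-5 + m^{2}\right) = m^{2}$)
$M{\left(N \right)} = N^{3}$
$w = -38984464$ ($w = \left(-336\right)^{3} - 1051408 = -37933056 - 1051408 = -38984464$)
$\left(\left(871044 - 874038\right) + 403184\right) \left(-1465634 + n{\left(360,-734 \right)}\right) - w = \left(\left(871044 - 874038\right) + 403184\right) \left(-1465634 + \left(-734\right)^{2}\right) - -38984464 = \left(\left(871044 - 874038\right) + 403184\right) \left(-1465634 + 538756\right) + 38984464 = \left(-2994 + 403184\right) \left(-926878\right) + 38984464 = 400190 \left(-926878\right) + 38984464 = -370927306820 + 38984464 = -370888322356$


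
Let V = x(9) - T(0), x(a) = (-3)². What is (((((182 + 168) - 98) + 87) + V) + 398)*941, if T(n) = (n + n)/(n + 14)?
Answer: 701986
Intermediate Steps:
x(a) = 9
T(n) = 2*n/(14 + n) (T(n) = (2*n)/(14 + n) = 2*n/(14 + n))
V = 9 (V = 9 - 2*0/(14 + 0) = 9 - 2*0/14 = 9 - 1*0 = 9 + 0 = 9)
(((((182 + 168) - 98) + 87) + V) + 398)*941 = (((((182 + 168) - 98) + 87) + 9) + 398)*941 = ((((350 - 98) + 87) + 9) + 398)*941 = (((252 + 87) + 9) + 398)*941 = ((339 + 9) + 398)*941 = (348 + 398)*941 = 746*941 = 701986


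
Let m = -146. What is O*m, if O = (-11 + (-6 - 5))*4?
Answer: 12848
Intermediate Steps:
O = -88 (O = (-11 - 11)*4 = -22*4 = -88)
O*m = -88*(-146) = 12848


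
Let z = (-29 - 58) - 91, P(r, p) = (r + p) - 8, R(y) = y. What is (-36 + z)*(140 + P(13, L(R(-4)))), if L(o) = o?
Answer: -30174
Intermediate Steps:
P(r, p) = -8 + p + r (P(r, p) = (p + r) - 8 = -8 + p + r)
z = -178 (z = -87 - 91 = -178)
(-36 + z)*(140 + P(13, L(R(-4)))) = (-36 - 178)*(140 + (-8 - 4 + 13)) = -214*(140 + 1) = -214*141 = -30174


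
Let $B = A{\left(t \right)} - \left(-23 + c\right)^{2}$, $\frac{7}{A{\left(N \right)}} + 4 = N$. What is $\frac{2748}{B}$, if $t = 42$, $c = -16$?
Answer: $- \frac{104424}{57791} \approx -1.8069$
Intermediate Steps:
$A{\left(N \right)} = \frac{7}{-4 + N}$
$B = - \frac{57791}{38}$ ($B = \frac{7}{-4 + 42} - \left(-23 - 16\right)^{2} = \frac{7}{38} - \left(-39\right)^{2} = 7 \cdot \frac{1}{38} - 1521 = \frac{7}{38} - 1521 = - \frac{57791}{38} \approx -1520.8$)
$\frac{2748}{B} = \frac{2748}{- \frac{57791}{38}} = 2748 \left(- \frac{38}{57791}\right) = - \frac{104424}{57791}$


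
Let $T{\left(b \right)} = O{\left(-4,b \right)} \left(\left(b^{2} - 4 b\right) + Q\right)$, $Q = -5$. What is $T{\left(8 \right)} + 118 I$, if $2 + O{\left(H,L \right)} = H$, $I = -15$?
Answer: $-1932$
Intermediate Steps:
$O{\left(H,L \right)} = -2 + H$
$T{\left(b \right)} = 30 - 6 b^{2} + 24 b$ ($T{\left(b \right)} = \left(-2 - 4\right) \left(\left(b^{2} - 4 b\right) - 5\right) = - 6 \left(-5 + b^{2} - 4 b\right) = 30 - 6 b^{2} + 24 b$)
$T{\left(8 \right)} + 118 I = \left(30 - 6 \cdot 8^{2} + 24 \cdot 8\right) + 118 \left(-15\right) = \left(30 - 384 + 192\right) - 1770 = -162 - 1770 = -1932$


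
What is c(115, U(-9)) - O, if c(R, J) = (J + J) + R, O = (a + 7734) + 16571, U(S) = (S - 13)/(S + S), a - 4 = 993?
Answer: -226661/9 ≈ -25185.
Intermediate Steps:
a = 997 (a = 4 + 993 = 997)
U(S) = (-13 + S)/(2*S) (U(S) = (-13 + S)/((2*S)) = (-13 + S)*(1/(2*S)) = (-13 + S)/(2*S))
O = 25302 (O = (997 + 7734) + 16571 = 8731 + 16571 = 25302)
c(R, J) = R + 2*J (c(R, J) = 2*J + R = R + 2*J)
c(115, U(-9)) - O = (115 + 2*((½)*(-13 - 9)/(-9))) - 1*25302 = (115 + 2*((½)*(-⅑)*(-22))) - 25302 = (115 + 2*(11/9)) - 25302 = (115 + 22/9) - 25302 = 1057/9 - 25302 = -226661/9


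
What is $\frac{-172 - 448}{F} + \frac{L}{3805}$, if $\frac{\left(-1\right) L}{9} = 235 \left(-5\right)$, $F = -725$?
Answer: $\frac{401039}{110345} \approx 3.6344$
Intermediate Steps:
$L = 10575$ ($L = - 9 \cdot 235 \left(-5\right) = \left(-9\right) \left(-1175\right) = 10575$)
$\frac{-172 - 448}{F} + \frac{L}{3805} = \frac{-172 - 448}{-725} + \frac{10575}{3805} = \left(-620\right) \left(- \frac{1}{725}\right) + 10575 \cdot \frac{1}{3805} = \frac{124}{145} + \frac{2115}{761} = \frac{401039}{110345}$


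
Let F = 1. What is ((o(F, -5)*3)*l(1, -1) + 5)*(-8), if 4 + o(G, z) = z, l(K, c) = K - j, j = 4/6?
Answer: 32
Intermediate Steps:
j = 2/3 (j = 4*(1/6) = 2/3 ≈ 0.66667)
l(K, c) = -2/3 + K (l(K, c) = K - 1*2/3 = K - 2/3 = -2/3 + K)
o(G, z) = -4 + z
((o(F, -5)*3)*l(1, -1) + 5)*(-8) = (((-4 - 5)*3)*(-2/3 + 1) + 5)*(-8) = (-9*3*(1/3) + 5)*(-8) = (-27*1/3 + 5)*(-8) = (-9 + 5)*(-8) = -4*(-8) = 32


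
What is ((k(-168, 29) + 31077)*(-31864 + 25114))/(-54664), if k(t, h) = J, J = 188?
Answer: 105519375/27332 ≈ 3860.7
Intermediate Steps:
k(t, h) = 188
((k(-168, 29) + 31077)*(-31864 + 25114))/(-54664) = ((188 + 31077)*(-31864 + 25114))/(-54664) = (31265*(-6750))*(-1/54664) = -211038750*(-1/54664) = 105519375/27332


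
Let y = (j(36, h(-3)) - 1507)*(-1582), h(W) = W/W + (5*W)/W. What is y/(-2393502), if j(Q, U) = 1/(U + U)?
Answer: -14303653/14361012 ≈ -0.99601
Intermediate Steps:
h(W) = 6 (h(W) = 1 + 5 = 6)
j(Q, U) = 1/(2*U)
y = 14303653/6 (y = ((½)/6 - 1507)*(-1582) = ((½)*(⅙) - 1507)*(-1582) = (1/12 - 1507)*(-1582) = -18083/12*(-1582) = 14303653/6 ≈ 2.3839e+6)
y/(-2393502) = (14303653/6)/(-2393502) = (14303653/6)*(-1/2393502) = -14303653/14361012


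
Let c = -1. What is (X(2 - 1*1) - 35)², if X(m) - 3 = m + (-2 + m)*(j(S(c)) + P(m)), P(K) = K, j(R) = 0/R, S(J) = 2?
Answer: 1024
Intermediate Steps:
j(R) = 0
X(m) = 3 + m + m*(-2 + m) (X(m) = 3 + (m + (-2 + m)*(0 + m)) = 3 + (m + (-2 + m)*m) = 3 + (m + m*(-2 + m)) = 3 + m + m*(-2 + m))
(X(2 - 1*1) - 35)² = ((3 + (2 - 1*1)² - (2 - 1*1)) - 35)² = ((3 + (2 - 1)² - (2 - 1)) - 35)² = ((3 + 1² - 1*1) - 35)² = ((3 + 1 - 1) - 35)² = (3 - 35)² = (-32)² = 1024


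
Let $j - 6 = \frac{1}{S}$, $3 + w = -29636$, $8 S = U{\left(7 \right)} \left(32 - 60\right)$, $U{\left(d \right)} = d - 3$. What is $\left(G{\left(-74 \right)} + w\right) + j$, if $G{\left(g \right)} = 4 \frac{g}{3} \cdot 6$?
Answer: $- \frac{423151}{14} \approx -30225.0$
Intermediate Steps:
$U{\left(d \right)} = -3 + d$ ($U{\left(d \right)} = d - 3 = -3 + d$)
$G{\left(g \right)} = 8 g$ ($G{\left(g \right)} = 4 g \frac{1}{3} \cdot 6 = 4 \frac{g}{3} \cdot 6 = \frac{4 g}{3} \cdot 6 = 8 g$)
$S = -14$ ($S = \frac{\left(-3 + 7\right) \left(32 - 60\right)}{8} = \frac{4 \left(-28\right)}{8} = \frac{1}{8} \left(-112\right) = -14$)
$w = -29639$ ($w = -3 - 29636 = -29639$)
$j = \frac{83}{14}$ ($j = 6 + \frac{1}{-14} = 6 - \frac{1}{14} = \frac{83}{14} \approx 5.9286$)
$\left(G{\left(-74 \right)} + w\right) + j = \left(8 \left(-74\right) - 29639\right) + \frac{83}{14} = \left(-592 - 29639\right) + \frac{83}{14} = -30231 + \frac{83}{14} = - \frac{423151}{14}$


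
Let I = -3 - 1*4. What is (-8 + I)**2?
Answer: 225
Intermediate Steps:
I = -7 (I = -3 - 4 = -7)
(-8 + I)**2 = (-8 - 7)**2 = (-15)**2 = 225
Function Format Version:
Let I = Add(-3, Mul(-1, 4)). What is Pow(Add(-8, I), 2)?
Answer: 225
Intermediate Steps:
I = -7 (I = Add(-3, -4) = -7)
Pow(Add(-8, I), 2) = Pow(Add(-8, -7), 2) = Pow(-15, 2) = 225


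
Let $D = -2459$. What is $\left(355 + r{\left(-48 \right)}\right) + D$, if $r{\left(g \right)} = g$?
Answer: $-2152$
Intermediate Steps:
$\left(355 + r{\left(-48 \right)}\right) + D = \left(355 - 48\right) - 2459 = 307 - 2459 = -2152$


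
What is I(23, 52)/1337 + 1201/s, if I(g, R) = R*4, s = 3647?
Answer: 337759/696577 ≈ 0.48488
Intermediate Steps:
I(g, R) = 4*R
I(23, 52)/1337 + 1201/s = (4*52)/1337 + 1201/3647 = 208*(1/1337) + 1201*(1/3647) = 208/1337 + 1201/3647 = 337759/696577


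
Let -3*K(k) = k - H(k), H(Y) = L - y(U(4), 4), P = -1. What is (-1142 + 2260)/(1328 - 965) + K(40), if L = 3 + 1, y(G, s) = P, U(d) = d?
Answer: -1039/121 ≈ -8.5868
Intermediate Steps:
y(G, s) = -1
L = 4
H(Y) = 5 (H(Y) = 4 - 1*(-1) = 4 + 1 = 5)
K(k) = 5/3 - k/3 (K(k) = -(k - 1*5)/3 = -(k - 5)/3 = -(-5 + k)/3 = 5/3 - k/3)
(-1142 + 2260)/(1328 - 965) + K(40) = (-1142 + 2260)/(1328 - 965) + (5/3 - 1/3*40) = 1118/363 + (5/3 - 40/3) = 1118*(1/363) - 35/3 = 1118/363 - 35/3 = -1039/121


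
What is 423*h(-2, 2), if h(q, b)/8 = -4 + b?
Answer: -6768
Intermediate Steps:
h(q, b) = -32 + 8*b (h(q, b) = 8*(-4 + b) = -32 + 8*b)
423*h(-2, 2) = 423*(-32 + 8*2) = 423*(-32 + 16) = 423*(-16) = -6768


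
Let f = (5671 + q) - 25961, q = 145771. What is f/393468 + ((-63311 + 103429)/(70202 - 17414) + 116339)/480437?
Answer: 466565364975853/831571939684884 ≈ 0.56106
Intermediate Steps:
f = 125481 (f = (5671 + 145771) - 25961 = 151442 - 25961 = 125481)
f/393468 + ((-63311 + 103429)/(70202 - 17414) + 116339)/480437 = 125481/393468 + ((-63311 + 103429)/(70202 - 17414) + 116339)/480437 = 125481*(1/393468) + (40118/52788 + 116339)*(1/480437) = 41827/131156 + (40118*(1/52788) + 116339)*(1/480437) = 41827/131156 + (20059/26394 + 116339)*(1/480437) = 41827/131156 + (3070671625/26394)*(1/480437) = 41827/131156 + 3070671625/12680654178 = 466565364975853/831571939684884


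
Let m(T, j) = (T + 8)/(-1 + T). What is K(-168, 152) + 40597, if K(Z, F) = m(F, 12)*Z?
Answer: 6103267/151 ≈ 40419.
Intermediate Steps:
m(T, j) = (8 + T)/(-1 + T)
K(Z, F) = Z*(8 + F)/(-1 + F) (K(Z, F) = ((8 + F)/(-1 + F))*Z = Z*(8 + F)/(-1 + F))
K(-168, 152) + 40597 = -168*(8 + 152)/(-1 + 152) + 40597 = -168*160/151 + 40597 = -168*1/151*160 + 40597 = -26880/151 + 40597 = 6103267/151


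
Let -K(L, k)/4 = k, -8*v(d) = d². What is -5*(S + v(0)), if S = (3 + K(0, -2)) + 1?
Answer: -60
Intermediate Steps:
v(d) = -d²/8
K(L, k) = -4*k
S = 12 (S = (3 - 4*(-2)) + 1 = (3 + 8) + 1 = 11 + 1 = 12)
-5*(S + v(0)) = -5*(12 - ⅛*0²) = -5*(12 - ⅛*0) = -5*(12 + 0) = -5*12 = -60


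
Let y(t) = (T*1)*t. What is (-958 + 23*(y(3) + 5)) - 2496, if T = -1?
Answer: -3408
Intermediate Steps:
y(t) = -t (y(t) = (-1*1)*t = -t)
(-958 + 23*(y(3) + 5)) - 2496 = (-958 + 23*(-1*3 + 5)) - 2496 = (-958 + 23*(-3 + 5)) - 2496 = (-958 + 23*2) - 2496 = (-958 + 46) - 2496 = -912 - 2496 = -3408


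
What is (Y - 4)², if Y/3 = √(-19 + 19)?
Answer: 16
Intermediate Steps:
Y = 0 (Y = 3*√(-19 + 19) = 3*√0 = 3*0 = 0)
(Y - 4)² = (0 - 4)² = (-4)² = 16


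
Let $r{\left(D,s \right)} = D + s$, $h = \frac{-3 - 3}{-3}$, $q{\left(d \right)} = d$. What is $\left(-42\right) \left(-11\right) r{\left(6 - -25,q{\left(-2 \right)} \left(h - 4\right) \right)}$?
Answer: $16170$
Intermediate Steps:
$h = 2$ ($h = \left(-6\right) \left(- \frac{1}{3}\right) = 2$)
$\left(-42\right) \left(-11\right) r{\left(6 - -25,q{\left(-2 \right)} \left(h - 4\right) \right)} = \left(-42\right) \left(-11\right) \left(\left(6 - -25\right) - 2 \left(2 - 4\right)\right) = 462 \left(\left(6 + 25\right) - -4\right) = 462 \left(31 + 4\right) = 462 \cdot 35 = 16170$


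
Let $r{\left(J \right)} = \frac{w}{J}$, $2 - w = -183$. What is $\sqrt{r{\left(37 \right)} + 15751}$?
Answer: $2 \sqrt{3939} \approx 125.52$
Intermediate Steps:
$w = 185$ ($w = 2 - -183 = 2 + 183 = 185$)
$r{\left(J \right)} = \frac{185}{J}$
$\sqrt{r{\left(37 \right)} + 15751} = \sqrt{\frac{185}{37} + 15751} = \sqrt{185 \cdot \frac{1}{37} + 15751} = \sqrt{5 + 15751} = \sqrt{15756} = 2 \sqrt{3939}$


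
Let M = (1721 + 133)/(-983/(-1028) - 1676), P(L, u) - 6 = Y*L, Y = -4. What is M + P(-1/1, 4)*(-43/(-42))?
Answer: 330194023/36160845 ≈ 9.1313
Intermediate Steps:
P(L, u) = 6 - 4*L
M = -1905912/1721945 (M = 1854/(-983*(-1/1028) - 1676) = 1854/(983/1028 - 1676) = 1854/(-1721945/1028) = 1854*(-1028/1721945) = -1905912/1721945 ≈ -1.1068)
M + P(-1/1, 4)*(-43/(-42)) = -1905912/1721945 + (6 - (-4)/1)*(-43/(-42)) = -1905912/1721945 + (6 - (-4))*(-43*(-1/42)) = -1905912/1721945 + (6 - 4*(-1))*(43/42) = -1905912/1721945 + (6 + 4)*(43/42) = -1905912/1721945 + 10*(43/42) = -1905912/1721945 + 215/21 = 330194023/36160845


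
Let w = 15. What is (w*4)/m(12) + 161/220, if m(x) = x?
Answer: 1261/220 ≈ 5.7318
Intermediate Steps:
(w*4)/m(12) + 161/220 = (15*4)/12 + 161/220 = 60*(1/12) + 161*(1/220) = 5 + 161/220 = 1261/220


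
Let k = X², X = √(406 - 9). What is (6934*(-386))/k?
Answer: -2676524/397 ≈ -6741.9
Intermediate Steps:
X = √397 ≈ 19.925
k = 397 (k = (√397)² = 397)
(6934*(-386))/k = (6934*(-386))/397 = -2676524*1/397 = -2676524/397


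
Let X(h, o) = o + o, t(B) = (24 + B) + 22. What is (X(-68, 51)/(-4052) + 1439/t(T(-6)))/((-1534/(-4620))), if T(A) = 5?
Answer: 1121433005/13208507 ≈ 84.902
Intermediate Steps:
t(B) = 46 + B
X(h, o) = 2*o
(X(-68, 51)/(-4052) + 1439/t(T(-6)))/((-1534/(-4620))) = ((2*51)/(-4052) + 1439/(46 + 5))/((-1534/(-4620))) = (102*(-1/4052) + 1439/51)/((-1534*(-1/4620))) = (-51/2026 + 1439*(1/51))/(767/2310) = (-51/2026 + 1439/51)*(2310/767) = (2912813/103326)*(2310/767) = 1121433005/13208507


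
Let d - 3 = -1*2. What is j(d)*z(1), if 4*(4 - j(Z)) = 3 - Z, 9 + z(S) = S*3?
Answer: -21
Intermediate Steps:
z(S) = -9 + 3*S (z(S) = -9 + S*3 = -9 + 3*S)
d = 1 (d = 3 - 1*2 = 3 - 2 = 1)
j(Z) = 13/4 + Z/4 (j(Z) = 4 - (3 - Z)/4 = 4 + (-¾ + Z/4) = 13/4 + Z/4)
j(d)*z(1) = (13/4 + (¼)*1)*(-9 + 3*1) = (13/4 + ¼)*(-9 + 3) = (7/2)*(-6) = -21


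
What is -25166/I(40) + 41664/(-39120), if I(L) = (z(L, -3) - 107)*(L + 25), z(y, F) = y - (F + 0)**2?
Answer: 1622237/402610 ≈ 4.0293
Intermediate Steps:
z(y, F) = y - F**2
I(L) = (-116 + L)*(25 + L) (I(L) = ((L - 1*(-3)**2) - 107)*(L + 25) = ((L - 1*9) - 107)*(25 + L) = ((L - 9) - 107)*(25 + L) = ((-9 + L) - 107)*(25 + L) = (-116 + L)*(25 + L))
-25166/I(40) + 41664/(-39120) = -25166/(-2900 + 40**2 - 91*40) + 41664/(-39120) = -25166/(-2900 + 1600 - 3640) + 41664*(-1/39120) = -25166/(-4940) - 868/815 = -25166*(-1/4940) - 868/815 = 12583/2470 - 868/815 = 1622237/402610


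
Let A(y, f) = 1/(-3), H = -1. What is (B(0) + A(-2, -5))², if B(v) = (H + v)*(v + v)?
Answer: ⅑ ≈ 0.11111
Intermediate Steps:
A(y, f) = -⅓
B(v) = 2*v*(-1 + v) (B(v) = (-1 + v)*(v + v) = (-1 + v)*(2*v) = 2*v*(-1 + v))
(B(0) + A(-2, -5))² = (2*0*(-1 + 0) - ⅓)² = (2*0*(-1) - ⅓)² = (0 - ⅓)² = (-⅓)² = ⅑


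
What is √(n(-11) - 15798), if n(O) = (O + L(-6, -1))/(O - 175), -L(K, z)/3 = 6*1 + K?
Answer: I*√546545562/186 ≈ 125.69*I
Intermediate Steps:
L(K, z) = -18 - 3*K (L(K, z) = -3*(6*1 + K) = -3*(6 + K) = -18 - 3*K)
n(O) = O/(-175 + O) (n(O) = (O + (-18 - 3*(-6)))/(O - 175) = (O + (-18 + 18))/(-175 + O) = (O + 0)/(-175 + O) = O/(-175 + O))
√(n(-11) - 15798) = √(-11/(-175 - 11) - 15798) = √(-11/(-186) - 15798) = √(-11*(-1/186) - 15798) = √(11/186 - 15798) = √(-2938417/186) = I*√546545562/186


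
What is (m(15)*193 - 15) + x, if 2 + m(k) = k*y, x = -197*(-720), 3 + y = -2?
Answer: 126964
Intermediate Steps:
y = -5 (y = -3 - 2 = -5)
x = 141840
m(k) = -2 - 5*k (m(k) = -2 + k*(-5) = -2 - 5*k)
(m(15)*193 - 15) + x = ((-2 - 5*15)*193 - 15) + 141840 = ((-2 - 75)*193 - 15) + 141840 = (-77*193 - 15) + 141840 = (-14861 - 15) + 141840 = -14876 + 141840 = 126964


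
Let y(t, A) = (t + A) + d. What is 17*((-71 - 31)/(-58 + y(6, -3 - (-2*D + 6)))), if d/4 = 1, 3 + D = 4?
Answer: 1734/55 ≈ 31.527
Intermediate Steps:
D = 1 (D = -3 + 4 = 1)
d = 4 (d = 4*1 = 4)
y(t, A) = 4 + A + t (y(t, A) = (t + A) + 4 = (A + t) + 4 = 4 + A + t)
17*((-71 - 31)/(-58 + y(6, -3 - (-2*D + 6)))) = 17*((-71 - 31)/(-58 + (4 + (-3 - (-2*1 + 6)) + 6))) = 17*(-102/(-58 + (4 + (-3 - (-2 + 6)) + 6))) = 17*(-102/(-58 + (4 + (-3 - 1*4) + 6))) = 17*(-102/(-58 + (4 + (-3 - 4) + 6))) = 17*(-102/(-58 + (4 - 7 + 6))) = 17*(-102/(-58 + 3)) = 17*(-102/(-55)) = 17*(-102*(-1/55)) = 17*(102/55) = 1734/55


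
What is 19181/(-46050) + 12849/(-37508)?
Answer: -655568699/863621700 ≈ -0.75909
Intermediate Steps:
19181/(-46050) + 12849/(-37508) = 19181*(-1/46050) + 12849*(-1/37508) = -19181/46050 - 12849/37508 = -655568699/863621700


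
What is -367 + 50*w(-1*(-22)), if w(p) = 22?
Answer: 733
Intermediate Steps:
-367 + 50*w(-1*(-22)) = -367 + 50*22 = -367 + 1100 = 733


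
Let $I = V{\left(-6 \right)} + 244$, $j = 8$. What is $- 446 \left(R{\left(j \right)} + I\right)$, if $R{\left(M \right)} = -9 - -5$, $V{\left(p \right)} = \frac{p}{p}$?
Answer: $-107486$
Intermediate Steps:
$V{\left(p \right)} = 1$
$R{\left(M \right)} = -4$ ($R{\left(M \right)} = -9 + 5 = -4$)
$I = 245$ ($I = 1 + 244 = 245$)
$- 446 \left(R{\left(j \right)} + I\right) = - 446 \left(-4 + 245\right) = \left(-446\right) 241 = -107486$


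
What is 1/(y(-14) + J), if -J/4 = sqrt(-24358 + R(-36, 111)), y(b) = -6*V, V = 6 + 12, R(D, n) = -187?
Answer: I/(4*(sqrt(24545) - 27*I)) ≈ -0.00026707 + 0.0015497*I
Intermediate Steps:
V = 18
y(b) = -108 (y(b) = -6*18 = -108)
J = -4*I*sqrt(24545) (J = -4*sqrt(-24358 - 187) = -4*I*sqrt(24545) ≈ -626.67*I)
1/(y(-14) + J) = 1/(-108 - 4*I*sqrt(24545))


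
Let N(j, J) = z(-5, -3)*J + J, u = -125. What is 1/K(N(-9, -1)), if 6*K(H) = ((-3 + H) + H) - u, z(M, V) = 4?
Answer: 3/56 ≈ 0.053571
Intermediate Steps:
N(j, J) = 5*J (N(j, J) = 4*J + J = 5*J)
K(H) = 61/3 + H/3 (K(H) = (((-3 + H) + H) - 1*(-125))/6 = ((-3 + 2*H) + 125)/6 = (122 + 2*H)/6 = 61/3 + H/3)
1/K(N(-9, -1)) = 1/(61/3 + (5*(-1))/3) = 1/(61/3 + (1/3)*(-5)) = 1/(61/3 - 5/3) = 1/(56/3) = 3/56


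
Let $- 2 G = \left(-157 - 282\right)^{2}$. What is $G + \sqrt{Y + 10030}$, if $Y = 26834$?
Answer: $- \frac{192337}{2} \approx -96169.0$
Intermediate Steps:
$G = - \frac{192721}{2}$ ($G = - \frac{\left(-157 - 282\right)^{2}}{2} = - \frac{\left(-439\right)^{2}}{2} = \left(- \frac{1}{2}\right) 192721 = - \frac{192721}{2} \approx -96361.0$)
$G + \sqrt{Y + 10030} = - \frac{192721}{2} + \sqrt{26834 + 10030} = - \frac{192721}{2} + \sqrt{36864} = - \frac{192721}{2} + 192 = - \frac{192337}{2}$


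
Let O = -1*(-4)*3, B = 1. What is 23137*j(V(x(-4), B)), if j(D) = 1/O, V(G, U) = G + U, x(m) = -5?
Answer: 23137/12 ≈ 1928.1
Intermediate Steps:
O = 12 (O = 4*3 = 12)
j(D) = 1/12
23137*j(V(x(-4), B)) = 23137*(1/12) = 23137/12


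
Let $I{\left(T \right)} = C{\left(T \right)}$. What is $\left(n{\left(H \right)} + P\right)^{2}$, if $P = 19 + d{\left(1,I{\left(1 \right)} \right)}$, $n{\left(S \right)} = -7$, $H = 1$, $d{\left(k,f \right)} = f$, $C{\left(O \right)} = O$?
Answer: $169$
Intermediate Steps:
$I{\left(T \right)} = T$
$P = 20$ ($P = 19 + 1 = 20$)
$\left(n{\left(H \right)} + P\right)^{2} = \left(-7 + 20\right)^{2} = 13^{2} = 169$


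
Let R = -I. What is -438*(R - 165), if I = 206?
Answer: 162498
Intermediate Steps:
R = -206 (R = -1*206 = -206)
-438*(R - 165) = -438*(-206 - 165) = -438*(-371) = 162498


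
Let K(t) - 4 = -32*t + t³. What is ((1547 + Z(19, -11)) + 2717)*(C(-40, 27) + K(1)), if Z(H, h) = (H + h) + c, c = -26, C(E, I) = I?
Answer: 0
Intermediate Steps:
Z(H, h) = -26 + H + h (Z(H, h) = (H + h) - 26 = -26 + H + h)
K(t) = 4 + t³ - 32*t (K(t) = 4 + (-32*t + t³) = 4 + (t³ - 32*t) = 4 + t³ - 32*t)
((1547 + Z(19, -11)) + 2717)*(C(-40, 27) + K(1)) = ((1547 + (-26 + 19 - 11)) + 2717)*(27 + (4 + 1³ - 32*1)) = ((1547 - 18) + 2717)*(27 + (4 + 1 - 32)) = (1529 + 2717)*(27 - 27) = 4246*0 = 0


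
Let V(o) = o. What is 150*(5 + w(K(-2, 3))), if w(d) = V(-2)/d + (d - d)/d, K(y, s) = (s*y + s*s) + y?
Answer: 450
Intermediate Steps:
K(y, s) = y + s**2 + s*y (K(y, s) = (s*y + s**2) + y = (s**2 + s*y) + y = y + s**2 + s*y)
w(d) = -2/d (w(d) = -2/d + (d - d)/d = -2/d + 0/d = -2/d + 0 = -2/d)
150*(5 + w(K(-2, 3))) = 150*(5 - 2/(-2 + 3**2 + 3*(-2))) = 150*(5 - 2/(-2 + 9 - 6)) = 150*(5 - 2/1) = 150*(5 - 2*1) = 150*(5 - 2) = 150*3 = 450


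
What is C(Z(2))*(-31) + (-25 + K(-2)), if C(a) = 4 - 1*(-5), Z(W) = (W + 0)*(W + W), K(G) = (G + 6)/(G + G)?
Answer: -305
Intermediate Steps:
K(G) = (6 + G)/(2*G) (K(G) = (6 + G)/((2*G)) = (6 + G)*(1/(2*G)) = (6 + G)/(2*G))
Z(W) = 2*W**2 (Z(W) = W*(2*W) = 2*W**2)
C(a) = 9 (C(a) = 4 + 5 = 9)
C(Z(2))*(-31) + (-25 + K(-2)) = 9*(-31) + (-25 + (1/2)*(6 - 2)/(-2)) = -279 + (-25 + (1/2)*(-1/2)*4) = -279 + (-25 - 1) = -279 - 26 = -305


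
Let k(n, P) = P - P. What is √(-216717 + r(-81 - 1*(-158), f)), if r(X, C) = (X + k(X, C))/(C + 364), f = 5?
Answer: 4*I*√204919271/123 ≈ 465.53*I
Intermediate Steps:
k(n, P) = 0
r(X, C) = X/(364 + C) (r(X, C) = (X + 0)/(C + 364) = X/(364 + C))
√(-216717 + r(-81 - 1*(-158), f)) = √(-216717 + (-81 - 1*(-158))/(364 + 5)) = √(-216717 + (-81 + 158)/369) = √(-216717 + 77*(1/369)) = √(-216717 + 77/369) = √(-79968496/369) = 4*I*√204919271/123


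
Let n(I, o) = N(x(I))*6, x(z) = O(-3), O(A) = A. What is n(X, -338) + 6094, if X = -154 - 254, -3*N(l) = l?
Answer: 6100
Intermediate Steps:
x(z) = -3
N(l) = -l/3
X = -408
n(I, o) = 6 (n(I, o) = -⅓*(-3)*6 = 1*6 = 6)
n(X, -338) + 6094 = 6 + 6094 = 6100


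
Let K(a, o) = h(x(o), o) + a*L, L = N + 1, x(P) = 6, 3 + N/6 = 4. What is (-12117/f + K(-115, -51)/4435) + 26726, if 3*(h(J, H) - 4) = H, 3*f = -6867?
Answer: 12922219123/483415 ≈ 26731.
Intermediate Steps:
N = 6 (N = -18 + 6*4 = -18 + 24 = 6)
f = -2289 (f = (⅓)*(-6867) = -2289)
h(J, H) = 4 + H/3
L = 7 (L = 6 + 1 = 7)
K(a, o) = 4 + 7*a + o/3 (K(a, o) = (4 + o/3) + a*7 = (4 + o/3) + 7*a = 4 + 7*a + o/3)
(-12117/f + K(-115, -51)/4435) + 26726 = (-12117/(-2289) + (4 + 7*(-115) + (⅓)*(-51))/4435) + 26726 = (-12117*(-1/2289) + (4 - 805 - 17)*(1/4435)) + 26726 = (577/109 - 818*1/4435) + 26726 = (577/109 - 818/4435) + 26726 = 2469833/483415 + 26726 = 12922219123/483415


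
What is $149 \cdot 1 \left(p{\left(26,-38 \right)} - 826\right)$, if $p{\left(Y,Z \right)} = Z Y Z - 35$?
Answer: $5465767$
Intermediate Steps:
$p{\left(Y,Z \right)} = -35 + Y Z^{2}$ ($p{\left(Y,Z \right)} = Y Z Z - 35 = Y Z^{2} - 35 = -35 + Y Z^{2}$)
$149 \cdot 1 \left(p{\left(26,-38 \right)} - 826\right) = 149 \cdot 1 \left(\left(-35 + 26 \left(-38\right)^{2}\right) - 826\right) = 149 \left(\left(-35 + 26 \cdot 1444\right) - 826\right) = 149 \left(\left(-35 + 37544\right) - 826\right) = 149 \left(37509 - 826\right) = 149 \cdot 36683 = 5465767$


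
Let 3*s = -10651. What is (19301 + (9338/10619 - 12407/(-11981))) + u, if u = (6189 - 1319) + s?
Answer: 1124457211793/54525531 ≈ 20623.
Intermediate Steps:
s = -10651/3 (s = (⅓)*(-10651) = -10651/3 ≈ -3550.3)
u = 3959/3 (u = (6189 - 1319) - 10651/3 = 4870 - 10651/3 = 3959/3 ≈ 1319.7)
(19301 + (9338/10619 - 12407/(-11981))) + u = (19301 + (9338/10619 - 12407/(-11981))) + 3959/3 = (19301 + (9338*(1/10619) - 12407*(-1/11981))) + 3959/3 = (19301 + (1334/1517 + 12407/11981)) + 3959/3 = (19301 + 34804073/18175177) + 3959/3 = 350833895350/18175177 + 3959/3 = 1124457211793/54525531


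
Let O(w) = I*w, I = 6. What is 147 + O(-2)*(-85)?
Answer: 1167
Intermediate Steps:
O(w) = 6*w
147 + O(-2)*(-85) = 147 + (6*(-2))*(-85) = 147 - 12*(-85) = 147 + 1020 = 1167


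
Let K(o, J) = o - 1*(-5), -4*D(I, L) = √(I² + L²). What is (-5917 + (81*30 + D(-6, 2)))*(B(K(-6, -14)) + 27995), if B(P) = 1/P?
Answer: -97615078 - 13997*√10 ≈ -9.7659e+7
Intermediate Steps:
D(I, L) = -√(I² + L²)/4
K(o, J) = 5 + o (K(o, J) = o + 5 = 5 + o)
(-5917 + (81*30 + D(-6, 2)))*(B(K(-6, -14)) + 27995) = (-5917 + (81*30 - √((-6)² + 2²)/4))*(1/(5 - 6) + 27995) = (-5917 + (2430 - √(36 + 4)/4))*(1/(-1) + 27995) = (-5917 + (2430 - √10/2))*(-1 + 27995) = (-5917 + (2430 - √10/2))*27994 = (-3487 - √10/2)*27994 = -97615078 - 13997*√10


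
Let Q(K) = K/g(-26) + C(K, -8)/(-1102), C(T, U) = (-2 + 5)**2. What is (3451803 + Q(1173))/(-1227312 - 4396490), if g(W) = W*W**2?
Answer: -33428557404513/54463013117552 ≈ -0.61378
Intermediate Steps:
g(W) = W**3
C(T, U) = 9 (C(T, U) = 3**2 = 9)
Q(K) = -9/1102 - K/17576 (Q(K) = K/((-26)**3) + 9/(-1102) = K/(-17576) + 9*(-1/1102) = K*(-1/17576) - 9/1102 = -K/17576 - 9/1102 = -9/1102 - K/17576)
(3451803 + Q(1173))/(-1227312 - 4396490) = (3451803 + (-9/1102 - 1/17576*1173))/(-1227312 - 4396490) = (3451803 + (-9/1102 - 1173/17576))/(-5623802) = (3451803 - 725415/9684376)*(-1/5623802) = (33428557404513/9684376)*(-1/5623802) = -33428557404513/54463013117552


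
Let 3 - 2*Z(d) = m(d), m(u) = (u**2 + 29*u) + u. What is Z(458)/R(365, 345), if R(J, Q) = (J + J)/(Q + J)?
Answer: -15868571/146 ≈ -1.0869e+5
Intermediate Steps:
m(u) = u**2 + 30*u
Z(d) = 3/2 - d*(30 + d)/2
R(J, Q) = 2*J/(J + Q) (R(J, Q) = (2*J)/(J + Q) = 2*J/(J + Q))
Z(458)/R(365, 345) = (3/2 - 1/2*458*(30 + 458))/((2*365/(365 + 345))) = (3/2 - 1/2*458*488)/((2*365/710)) = (3/2 - 111752)/((2*365*(1/710))) = -223501/(2*73/71) = -223501/2*71/73 = -15868571/146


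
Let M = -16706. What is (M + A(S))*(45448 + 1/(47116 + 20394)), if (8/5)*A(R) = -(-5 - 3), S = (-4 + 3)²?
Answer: -51241916027181/67510 ≈ -7.5903e+8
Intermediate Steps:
S = 1 (S = (-1)² = 1)
A(R) = 5 (A(R) = 5*(-(-5 - 3))/8 = 5*(-1*(-8))/8 = (5/8)*8 = 5)
(M + A(S))*(45448 + 1/(47116 + 20394)) = (-16706 + 5)*(45448 + 1/(47116 + 20394)) = -16701*(45448 + 1/67510) = -16701*3068194481/67510 = -51241916027181/67510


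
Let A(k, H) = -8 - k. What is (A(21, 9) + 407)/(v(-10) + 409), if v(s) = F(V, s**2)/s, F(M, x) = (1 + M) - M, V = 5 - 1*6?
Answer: 1260/1363 ≈ 0.92443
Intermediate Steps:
V = -1 (V = 5 - 6 = -1)
F(M, x) = 1
v(s) = 1/s
(A(21, 9) + 407)/(v(-10) + 409) = ((-8 - 1*21) + 407)/(1/(-10) + 409) = ((-8 - 21) + 407)/(-1/10 + 409) = (-29 + 407)/(4089/10) = 378*(10/4089) = 1260/1363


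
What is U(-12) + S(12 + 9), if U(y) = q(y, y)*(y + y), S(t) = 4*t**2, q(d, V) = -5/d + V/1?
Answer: 2042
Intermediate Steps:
q(d, V) = V - 5/d (q(d, V) = -5/d + V*1 = -5/d + V = V - 5/d)
U(y) = 2*y*(y - 5/y) (U(y) = (y - 5/y)*(y + y) = (y - 5/y)*(2*y) = 2*y*(y - 5/y))
U(-12) + S(12 + 9) = (-10 + 2*(-12)**2) + 4*(12 + 9)**2 = (-10 + 2*144) + 4*21**2 = (-10 + 288) + 4*441 = 278 + 1764 = 2042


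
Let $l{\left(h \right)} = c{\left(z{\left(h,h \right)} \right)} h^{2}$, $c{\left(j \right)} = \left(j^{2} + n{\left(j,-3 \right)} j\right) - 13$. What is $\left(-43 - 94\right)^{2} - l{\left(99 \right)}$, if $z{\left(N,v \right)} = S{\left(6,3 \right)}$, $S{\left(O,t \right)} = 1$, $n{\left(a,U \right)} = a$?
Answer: $126580$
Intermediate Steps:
$z{\left(N,v \right)} = 1$
$c{\left(j \right)} = -13 + 2 j^{2}$ ($c{\left(j \right)} = \left(j^{2} + j j\right) - 13 = \left(j^{2} + j^{2}\right) - 13 = 2 j^{2} - 13 = -13 + 2 j^{2}$)
$l{\left(h \right)} = - 11 h^{2}$ ($l{\left(h \right)} = \left(-13 + 2 \cdot 1^{2}\right) h^{2} = \left(-13 + 2 \cdot 1\right) h^{2} = \left(-13 + 2\right) h^{2} = - 11 h^{2}$)
$\left(-43 - 94\right)^{2} - l{\left(99 \right)} = \left(-43 - 94\right)^{2} - - 11 \cdot 99^{2} = \left(-137\right)^{2} - \left(-11\right) 9801 = 18769 - -107811 = 18769 + 107811 = 126580$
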